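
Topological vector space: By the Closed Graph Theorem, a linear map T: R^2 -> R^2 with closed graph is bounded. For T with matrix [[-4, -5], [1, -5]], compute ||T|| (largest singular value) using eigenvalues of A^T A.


A^T A = [[17, 15], [15, 50]]
trace(A^T A) = 67, det(A^T A) = 625
discriminant = 67^2 - 4*625 = 1989
Largest eigenvalue of A^T A = (trace + sqrt(disc))/2 = 55.7991
||T|| = sqrt(55.7991) = 7.4699

7.4699


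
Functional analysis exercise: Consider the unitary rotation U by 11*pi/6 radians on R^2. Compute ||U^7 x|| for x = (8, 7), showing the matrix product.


U is a rotation by theta = 11*pi/6
U^7 = rotation by 7*theta = 77*pi/6 = 5*pi/6 (mod 2*pi)
cos(5*pi/6) = -0.8660, sin(5*pi/6) = 0.5000
U^7 x = (-0.8660 * 8 - 0.5000 * 7, 0.5000 * 8 + -0.8660 * 7)
= (-10.4282, -2.0622)
||U^7 x|| = sqrt((-10.4282)^2 + (-2.0622)^2) = sqrt(113.0000) = 10.6301

10.6301


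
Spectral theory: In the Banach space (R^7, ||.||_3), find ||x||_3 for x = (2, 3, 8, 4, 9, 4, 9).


The l^3 norm = (sum |x_i|^3)^(1/3)
Sum of 3th powers = 8 + 27 + 512 + 64 + 729 + 64 + 729 = 2133
||x||_3 = (2133)^(1/3) = 12.8725

12.8725


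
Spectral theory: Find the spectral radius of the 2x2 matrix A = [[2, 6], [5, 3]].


For a 2x2 matrix, eigenvalues satisfy lambda^2 - (trace)*lambda + det = 0
trace = 2 + 3 = 5
det = 2*3 - 6*5 = -24
discriminant = 5^2 - 4*(-24) = 121
spectral radius = max |eigenvalue| = 8.0000

8.0000


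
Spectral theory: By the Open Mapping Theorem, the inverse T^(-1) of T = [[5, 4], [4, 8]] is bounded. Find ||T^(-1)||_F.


det(T) = 5*8 - 4*4 = 24
T^(-1) = (1/24) * [[8, -4], [-4, 5]] = [[0.3333, -0.1667], [-0.1667, 0.2083]]
||T^(-1)||_F^2 = 0.3333^2 + (-0.1667)^2 + (-0.1667)^2 + 0.2083^2 = 0.2101
||T^(-1)||_F = sqrt(0.2101) = 0.4583

0.4583


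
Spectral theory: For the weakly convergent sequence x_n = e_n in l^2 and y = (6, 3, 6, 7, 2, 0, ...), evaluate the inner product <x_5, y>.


x_5 = e_5 is the standard basis vector with 1 in position 5.
<x_5, y> = y_5 = 2
As n -> infinity, <x_n, y> -> 0, confirming weak convergence of (x_n) to 0.

2


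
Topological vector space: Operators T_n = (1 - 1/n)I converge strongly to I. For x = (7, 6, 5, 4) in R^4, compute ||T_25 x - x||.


T_25 x - x = (1 - 1/25)x - x = -x/25
||x|| = sqrt(126) = 11.2250
||T_25 x - x|| = ||x||/25 = 11.2250/25 = 0.4490

0.4490


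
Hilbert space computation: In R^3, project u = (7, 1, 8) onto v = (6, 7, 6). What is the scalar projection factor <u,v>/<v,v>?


Computing <u,v> = 7*6 + 1*7 + 8*6 = 97
Computing <v,v> = 6^2 + 7^2 + 6^2 = 121
Projection coefficient = 97/121 = 0.8017

0.8017


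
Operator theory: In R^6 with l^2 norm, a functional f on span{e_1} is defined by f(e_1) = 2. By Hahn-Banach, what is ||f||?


The norm of f is given by ||f|| = sup_{||x||=1} |f(x)|.
On span{e_1}, ||e_1|| = 1, so ||f|| = |f(e_1)| / ||e_1||
= |2| / 1 = 2.0000

2.0000


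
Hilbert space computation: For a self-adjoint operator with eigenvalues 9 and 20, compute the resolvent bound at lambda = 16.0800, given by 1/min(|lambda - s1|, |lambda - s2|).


dist(16.0800, {9, 20}) = min(|16.0800 - 9|, |16.0800 - 20|)
= min(7.0800, 3.9200) = 3.9200
Resolvent bound = 1/3.9200 = 0.2551

0.2551


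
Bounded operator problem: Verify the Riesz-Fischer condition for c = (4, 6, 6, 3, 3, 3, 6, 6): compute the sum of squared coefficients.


sum |c_n|^2 = 4^2 + 6^2 + 6^2 + 3^2 + 3^2 + 3^2 + 6^2 + 6^2
= 16 + 36 + 36 + 9 + 9 + 9 + 36 + 36
= 187

187


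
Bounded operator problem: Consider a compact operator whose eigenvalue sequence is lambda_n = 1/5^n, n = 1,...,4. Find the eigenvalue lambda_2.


The eigenvalue formula gives lambda_2 = 1/5^2
= 1/25
= 0.0400

0.0400


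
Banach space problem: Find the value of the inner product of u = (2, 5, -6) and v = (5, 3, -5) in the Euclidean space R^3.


Computing the standard inner product <u, v> = sum u_i * v_i
= 2*5 + 5*3 + -6*-5
= 10 + 15 + 30
= 55

55


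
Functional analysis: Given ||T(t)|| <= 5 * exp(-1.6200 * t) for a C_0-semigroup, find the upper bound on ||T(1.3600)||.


||T(1.3600)|| <= 5 * exp(-1.6200 * 1.3600)
= 5 * exp(-2.2032)
= 5 * 0.1104
= 0.5522

0.5522


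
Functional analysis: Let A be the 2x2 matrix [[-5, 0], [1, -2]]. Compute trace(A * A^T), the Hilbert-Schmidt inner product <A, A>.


trace(A * A^T) = sum of squares of all entries
= (-5)^2 + 0^2 + 1^2 + (-2)^2
= 25 + 0 + 1 + 4
= 30

30


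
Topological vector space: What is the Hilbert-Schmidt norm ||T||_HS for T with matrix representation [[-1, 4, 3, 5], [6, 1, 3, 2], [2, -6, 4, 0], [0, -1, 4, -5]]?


The Hilbert-Schmidt norm is sqrt(sum of squares of all entries).
Sum of squares = (-1)^2 + 4^2 + 3^2 + 5^2 + 6^2 + 1^2 + 3^2 + 2^2 + 2^2 + (-6)^2 + 4^2 + 0^2 + 0^2 + (-1)^2 + 4^2 + (-5)^2
= 1 + 16 + 9 + 25 + 36 + 1 + 9 + 4 + 4 + 36 + 16 + 0 + 0 + 1 + 16 + 25 = 199
||T||_HS = sqrt(199) = 14.1067

14.1067


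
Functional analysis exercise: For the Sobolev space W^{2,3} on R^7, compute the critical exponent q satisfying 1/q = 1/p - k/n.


Using the Sobolev embedding formula: 1/q = 1/p - k/n
1/q = 1/3 - 2/7 = 1/21
q = 1/(1/21) = 21

21.0000


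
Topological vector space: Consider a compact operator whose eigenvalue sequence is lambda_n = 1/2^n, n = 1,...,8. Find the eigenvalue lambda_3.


The eigenvalue formula gives lambda_3 = 1/2^3
= 1/8
= 0.1250

0.1250


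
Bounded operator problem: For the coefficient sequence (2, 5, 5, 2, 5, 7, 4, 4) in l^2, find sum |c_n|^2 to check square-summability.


sum |c_n|^2 = 2^2 + 5^2 + 5^2 + 2^2 + 5^2 + 7^2 + 4^2 + 4^2
= 4 + 25 + 25 + 4 + 25 + 49 + 16 + 16
= 164

164


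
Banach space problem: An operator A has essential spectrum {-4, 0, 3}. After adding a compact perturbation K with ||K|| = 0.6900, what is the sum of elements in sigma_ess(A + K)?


By Weyl's theorem, the essential spectrum is invariant under compact perturbations.
sigma_ess(A + K) = sigma_ess(A) = {-4, 0, 3}
Sum = -4 + 0 + 3 = -1

-1


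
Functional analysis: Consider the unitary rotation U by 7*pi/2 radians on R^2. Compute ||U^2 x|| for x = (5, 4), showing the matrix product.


U is a rotation by theta = 7*pi/2
U^2 = rotation by 2*theta = 14*pi/2 = 2*pi/2 (mod 2*pi)
cos(2*pi/2) = -1.0000, sin(2*pi/2) = 0.0000
U^2 x = (-1.0000 * 5 - 0.0000 * 4, 0.0000 * 5 + -1.0000 * 4)
= (-5.0000, -4.0000)
||U^2 x|| = sqrt((-5.0000)^2 + (-4.0000)^2) = sqrt(41.0000) = 6.4031

6.4031


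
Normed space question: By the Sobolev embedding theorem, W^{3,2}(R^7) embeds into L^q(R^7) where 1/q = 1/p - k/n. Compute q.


Using the Sobolev embedding formula: 1/q = 1/p - k/n
1/q = 1/2 - 3/7 = 1/14
q = 1/(1/14) = 14

14.0000


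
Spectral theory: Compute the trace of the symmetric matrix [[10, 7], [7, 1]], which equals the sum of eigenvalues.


For a self-adjoint (symmetric) matrix, the eigenvalues are real.
The sum of eigenvalues equals the trace of the matrix.
trace = 10 + 1 = 11

11


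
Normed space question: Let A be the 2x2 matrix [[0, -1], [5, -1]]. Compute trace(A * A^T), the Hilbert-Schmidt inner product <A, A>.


trace(A * A^T) = sum of squares of all entries
= 0^2 + (-1)^2 + 5^2 + (-1)^2
= 0 + 1 + 25 + 1
= 27

27


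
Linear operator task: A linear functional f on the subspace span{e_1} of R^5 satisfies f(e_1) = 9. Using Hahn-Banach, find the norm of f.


The norm of f is given by ||f|| = sup_{||x||=1} |f(x)|.
On span{e_1}, ||e_1|| = 1, so ||f|| = |f(e_1)| / ||e_1||
= |9| / 1 = 9.0000

9.0000


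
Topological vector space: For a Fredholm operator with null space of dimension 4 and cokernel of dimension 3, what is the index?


The Fredholm index is defined as ind(T) = dim(ker T) - dim(coker T)
= 4 - 3
= 1

1


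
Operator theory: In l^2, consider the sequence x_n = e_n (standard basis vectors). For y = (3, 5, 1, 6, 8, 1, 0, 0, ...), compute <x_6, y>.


x_6 = e_6 is the standard basis vector with 1 in position 6.
<x_6, y> = y_6 = 1
As n -> infinity, <x_n, y> -> 0, confirming weak convergence of (x_n) to 0.

1


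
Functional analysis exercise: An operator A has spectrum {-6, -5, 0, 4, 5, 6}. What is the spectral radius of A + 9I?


Spectrum of A + 9I = {3, 4, 9, 13, 14, 15}
Spectral radius = max |lambda| over the shifted spectrum
= max(3, 4, 9, 13, 14, 15) = 15

15


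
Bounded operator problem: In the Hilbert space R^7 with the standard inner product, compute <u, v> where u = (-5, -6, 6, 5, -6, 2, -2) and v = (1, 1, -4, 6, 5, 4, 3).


Computing the standard inner product <u, v> = sum u_i * v_i
= -5*1 + -6*1 + 6*-4 + 5*6 + -6*5 + 2*4 + -2*3
= -5 + -6 + -24 + 30 + -30 + 8 + -6
= -33

-33


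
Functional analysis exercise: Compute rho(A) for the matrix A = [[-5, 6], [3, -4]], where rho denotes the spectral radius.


For a 2x2 matrix, eigenvalues satisfy lambda^2 - (trace)*lambda + det = 0
trace = -5 + -4 = -9
det = -5*-4 - 6*3 = 2
discriminant = (-9)^2 - 4*(2) = 73
spectral radius = max |eigenvalue| = 8.7720

8.7720


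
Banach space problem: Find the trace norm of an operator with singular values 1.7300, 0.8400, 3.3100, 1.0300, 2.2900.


The nuclear norm is the sum of all singular values.
||T||_1 = 1.7300 + 0.8400 + 3.3100 + 1.0300 + 2.2900
= 9.2000

9.2000


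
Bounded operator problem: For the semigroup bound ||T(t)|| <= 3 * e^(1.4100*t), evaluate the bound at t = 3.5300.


||T(3.5300)|| <= 3 * exp(1.4100 * 3.5300)
= 3 * exp(4.9773)
= 3 * 145.0821
= 435.2464

435.2464


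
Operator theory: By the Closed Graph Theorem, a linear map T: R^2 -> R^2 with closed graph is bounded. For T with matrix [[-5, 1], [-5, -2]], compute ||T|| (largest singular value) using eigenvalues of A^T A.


A^T A = [[50, 5], [5, 5]]
trace(A^T A) = 55, det(A^T A) = 225
discriminant = 55^2 - 4*225 = 2125
Largest eigenvalue of A^T A = (trace + sqrt(disc))/2 = 50.5489
||T|| = sqrt(50.5489) = 7.1098

7.1098


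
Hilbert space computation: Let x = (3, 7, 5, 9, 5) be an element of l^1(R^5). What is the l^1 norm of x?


The l^1 norm equals the sum of absolute values of all components.
||x||_1 = 3 + 7 + 5 + 9 + 5
= 29

29.0000


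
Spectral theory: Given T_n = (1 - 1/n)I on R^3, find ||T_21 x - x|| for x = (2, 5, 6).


T_21 x - x = (1 - 1/21)x - x = -x/21
||x|| = sqrt(65) = 8.0623
||T_21 x - x|| = ||x||/21 = 8.0623/21 = 0.3839

0.3839


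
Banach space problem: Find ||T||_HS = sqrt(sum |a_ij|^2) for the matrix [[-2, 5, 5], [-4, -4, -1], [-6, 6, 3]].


The Hilbert-Schmidt norm is sqrt(sum of squares of all entries).
Sum of squares = (-2)^2 + 5^2 + 5^2 + (-4)^2 + (-4)^2 + (-1)^2 + (-6)^2 + 6^2 + 3^2
= 4 + 25 + 25 + 16 + 16 + 1 + 36 + 36 + 9 = 168
||T||_HS = sqrt(168) = 12.9615

12.9615


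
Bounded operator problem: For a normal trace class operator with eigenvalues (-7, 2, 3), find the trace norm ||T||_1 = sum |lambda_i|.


For a normal operator, singular values equal |eigenvalues|.
Trace norm = sum |lambda_i| = 7 + 2 + 3
= 12

12


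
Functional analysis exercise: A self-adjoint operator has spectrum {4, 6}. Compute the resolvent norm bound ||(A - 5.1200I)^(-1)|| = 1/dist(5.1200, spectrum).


dist(5.1200, {4, 6}) = min(|5.1200 - 4|, |5.1200 - 6|)
= min(1.1200, 0.8800) = 0.8800
Resolvent bound = 1/0.8800 = 1.1364

1.1364


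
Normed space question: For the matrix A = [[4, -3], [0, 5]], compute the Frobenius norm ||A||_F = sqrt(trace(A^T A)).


||A||_F^2 = sum a_ij^2
= 4^2 + (-3)^2 + 0^2 + 5^2
= 16 + 9 + 0 + 25 = 50
||A||_F = sqrt(50) = 7.0711

7.0711


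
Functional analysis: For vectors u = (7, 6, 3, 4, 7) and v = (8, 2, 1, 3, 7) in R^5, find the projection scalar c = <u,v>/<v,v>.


Computing <u,v> = 7*8 + 6*2 + 3*1 + 4*3 + 7*7 = 132
Computing <v,v> = 8^2 + 2^2 + 1^2 + 3^2 + 7^2 = 127
Projection coefficient = 132/127 = 1.0394

1.0394


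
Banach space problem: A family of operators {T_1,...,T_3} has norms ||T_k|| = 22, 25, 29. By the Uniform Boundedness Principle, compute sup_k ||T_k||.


By the Uniform Boundedness Principle, the supremum of norms is finite.
sup_k ||T_k|| = max(22, 25, 29) = 29

29


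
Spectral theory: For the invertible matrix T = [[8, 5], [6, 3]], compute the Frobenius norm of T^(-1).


det(T) = 8*3 - 5*6 = -6
T^(-1) = (1/-6) * [[3, -5], [-6, 8]] = [[-0.5000, 0.8333], [1.0000, -1.3333]]
||T^(-1)||_F^2 = (-0.5000)^2 + 0.8333^2 + 1.0000^2 + (-1.3333)^2 = 3.7222
||T^(-1)||_F = sqrt(3.7222) = 1.9293

1.9293


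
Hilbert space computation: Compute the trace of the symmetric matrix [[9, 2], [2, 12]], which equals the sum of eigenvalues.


For a self-adjoint (symmetric) matrix, the eigenvalues are real.
The sum of eigenvalues equals the trace of the matrix.
trace = 9 + 12 = 21

21


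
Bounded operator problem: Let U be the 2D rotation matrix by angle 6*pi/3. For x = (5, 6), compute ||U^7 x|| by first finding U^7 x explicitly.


U is a rotation by theta = 6*pi/3
U^7 = rotation by 7*theta = 42*pi/3 = 0*pi/3 (mod 2*pi)
cos(0*pi/3) = 1.0000, sin(0*pi/3) = 0.0000
U^7 x = (1.0000 * 5 - 0.0000 * 6, 0.0000 * 5 + 1.0000 * 6)
= (5.0000, 6.0000)
||U^7 x|| = sqrt(5.0000^2 + 6.0000^2) = sqrt(61.0000) = 7.8102

7.8102


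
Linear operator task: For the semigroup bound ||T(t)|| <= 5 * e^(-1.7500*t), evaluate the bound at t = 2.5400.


||T(2.5400)|| <= 5 * exp(-1.7500 * 2.5400)
= 5 * exp(-4.4450)
= 5 * 0.0117
= 0.0587

0.0587


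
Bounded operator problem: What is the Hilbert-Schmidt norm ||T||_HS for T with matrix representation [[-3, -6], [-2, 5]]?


The Hilbert-Schmidt norm is sqrt(sum of squares of all entries).
Sum of squares = (-3)^2 + (-6)^2 + (-2)^2 + 5^2
= 9 + 36 + 4 + 25 = 74
||T||_HS = sqrt(74) = 8.6023

8.6023


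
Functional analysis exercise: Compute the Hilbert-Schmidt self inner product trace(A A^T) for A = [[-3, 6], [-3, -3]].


trace(A * A^T) = sum of squares of all entries
= (-3)^2 + 6^2 + (-3)^2 + (-3)^2
= 9 + 36 + 9 + 9
= 63

63


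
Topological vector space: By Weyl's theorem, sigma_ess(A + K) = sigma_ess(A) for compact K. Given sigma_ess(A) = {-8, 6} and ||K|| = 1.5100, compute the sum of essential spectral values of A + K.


By Weyl's theorem, the essential spectrum is invariant under compact perturbations.
sigma_ess(A + K) = sigma_ess(A) = {-8, 6}
Sum = -8 + 6 = -2

-2


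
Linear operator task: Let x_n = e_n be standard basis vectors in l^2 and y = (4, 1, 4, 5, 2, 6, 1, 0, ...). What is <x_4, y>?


x_4 = e_4 is the standard basis vector with 1 in position 4.
<x_4, y> = y_4 = 5
As n -> infinity, <x_n, y> -> 0, confirming weak convergence of (x_n) to 0.

5


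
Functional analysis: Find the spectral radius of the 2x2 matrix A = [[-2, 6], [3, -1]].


For a 2x2 matrix, eigenvalues satisfy lambda^2 - (trace)*lambda + det = 0
trace = -2 + -1 = -3
det = -2*-1 - 6*3 = -16
discriminant = (-3)^2 - 4*(-16) = 73
spectral radius = max |eigenvalue| = 5.7720

5.7720


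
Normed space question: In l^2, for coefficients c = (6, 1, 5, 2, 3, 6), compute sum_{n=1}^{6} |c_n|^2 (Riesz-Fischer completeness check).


sum |c_n|^2 = 6^2 + 1^2 + 5^2 + 2^2 + 3^2 + 6^2
= 36 + 1 + 25 + 4 + 9 + 36
= 111

111


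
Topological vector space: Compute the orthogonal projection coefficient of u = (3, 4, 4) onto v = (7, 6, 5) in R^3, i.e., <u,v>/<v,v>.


Computing <u,v> = 3*7 + 4*6 + 4*5 = 65
Computing <v,v> = 7^2 + 6^2 + 5^2 = 110
Projection coefficient = 65/110 = 0.5909

0.5909


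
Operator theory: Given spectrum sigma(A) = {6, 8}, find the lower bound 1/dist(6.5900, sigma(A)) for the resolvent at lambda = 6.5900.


dist(6.5900, {6, 8}) = min(|6.5900 - 6|, |6.5900 - 8|)
= min(0.5900, 1.4100) = 0.5900
Resolvent bound = 1/0.5900 = 1.6949

1.6949


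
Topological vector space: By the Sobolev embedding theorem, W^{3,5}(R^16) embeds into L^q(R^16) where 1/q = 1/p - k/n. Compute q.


Using the Sobolev embedding formula: 1/q = 1/p - k/n
1/q = 1/5 - 3/16 = 1/80
q = 1/(1/80) = 80

80.0000


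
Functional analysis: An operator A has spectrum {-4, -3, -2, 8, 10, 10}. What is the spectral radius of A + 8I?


Spectrum of A + 8I = {4, 5, 6, 16, 18, 18}
Spectral radius = max |lambda| over the shifted spectrum
= max(4, 5, 6, 16, 18, 18) = 18

18


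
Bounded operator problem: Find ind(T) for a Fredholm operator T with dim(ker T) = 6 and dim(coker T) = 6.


The Fredholm index is defined as ind(T) = dim(ker T) - dim(coker T)
= 6 - 6
= 0

0


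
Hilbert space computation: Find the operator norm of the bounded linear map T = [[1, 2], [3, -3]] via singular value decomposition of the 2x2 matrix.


A^T A = [[10, -7], [-7, 13]]
trace(A^T A) = 23, det(A^T A) = 81
discriminant = 23^2 - 4*81 = 205
Largest eigenvalue of A^T A = (trace + sqrt(disc))/2 = 18.6589
||T|| = sqrt(18.6589) = 4.3196

4.3196


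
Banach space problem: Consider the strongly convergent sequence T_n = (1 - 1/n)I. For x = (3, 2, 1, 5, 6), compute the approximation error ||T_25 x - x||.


T_25 x - x = (1 - 1/25)x - x = -x/25
||x|| = sqrt(75) = 8.6603
||T_25 x - x|| = ||x||/25 = 8.6603/25 = 0.3464

0.3464


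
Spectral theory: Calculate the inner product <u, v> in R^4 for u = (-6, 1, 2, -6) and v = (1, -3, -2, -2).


Computing the standard inner product <u, v> = sum u_i * v_i
= -6*1 + 1*-3 + 2*-2 + -6*-2
= -6 + -3 + -4 + 12
= -1

-1


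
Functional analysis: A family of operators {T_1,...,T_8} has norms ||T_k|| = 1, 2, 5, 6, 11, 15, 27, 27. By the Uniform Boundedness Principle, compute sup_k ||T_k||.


By the Uniform Boundedness Principle, the supremum of norms is finite.
sup_k ||T_k|| = max(1, 2, 5, 6, 11, 15, 27, 27) = 27

27


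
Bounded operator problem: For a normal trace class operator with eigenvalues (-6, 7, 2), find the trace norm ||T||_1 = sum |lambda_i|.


For a normal operator, singular values equal |eigenvalues|.
Trace norm = sum |lambda_i| = 6 + 7 + 2
= 15

15


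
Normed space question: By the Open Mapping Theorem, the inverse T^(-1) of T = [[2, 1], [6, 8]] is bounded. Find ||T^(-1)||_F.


det(T) = 2*8 - 1*6 = 10
T^(-1) = (1/10) * [[8, -1], [-6, 2]] = [[0.8000, -0.1000], [-0.6000, 0.2000]]
||T^(-1)||_F^2 = 0.8000^2 + (-0.1000)^2 + (-0.6000)^2 + 0.2000^2 = 1.0500
||T^(-1)||_F = sqrt(1.0500) = 1.0247

1.0247


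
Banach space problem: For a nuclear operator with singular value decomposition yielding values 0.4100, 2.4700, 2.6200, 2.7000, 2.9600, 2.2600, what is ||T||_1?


The nuclear norm is the sum of all singular values.
||T||_1 = 0.4100 + 2.4700 + 2.6200 + 2.7000 + 2.9600 + 2.2600
= 13.4200

13.4200


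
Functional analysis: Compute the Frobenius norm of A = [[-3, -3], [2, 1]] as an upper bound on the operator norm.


||A||_F^2 = sum a_ij^2
= (-3)^2 + (-3)^2 + 2^2 + 1^2
= 9 + 9 + 4 + 1 = 23
||A||_F = sqrt(23) = 4.7958

4.7958


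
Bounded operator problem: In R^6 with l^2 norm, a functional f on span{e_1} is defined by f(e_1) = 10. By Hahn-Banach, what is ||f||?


The norm of f is given by ||f|| = sup_{||x||=1} |f(x)|.
On span{e_1}, ||e_1|| = 1, so ||f|| = |f(e_1)| / ||e_1||
= |10| / 1 = 10.0000

10.0000


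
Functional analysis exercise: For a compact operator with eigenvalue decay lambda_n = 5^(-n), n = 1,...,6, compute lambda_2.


The eigenvalue formula gives lambda_2 = 1/5^2
= 1/25
= 0.0400

0.0400


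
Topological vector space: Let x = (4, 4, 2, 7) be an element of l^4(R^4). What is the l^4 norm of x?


The l^4 norm = (sum |x_i|^4)^(1/4)
Sum of 4th powers = 256 + 256 + 16 + 2401 = 2929
||x||_4 = (2929)^(1/4) = 7.3566

7.3566


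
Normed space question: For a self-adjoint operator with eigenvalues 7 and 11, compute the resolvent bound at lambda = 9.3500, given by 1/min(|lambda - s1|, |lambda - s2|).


dist(9.3500, {7, 11}) = min(|9.3500 - 7|, |9.3500 - 11|)
= min(2.3500, 1.6500) = 1.6500
Resolvent bound = 1/1.6500 = 0.6061

0.6061


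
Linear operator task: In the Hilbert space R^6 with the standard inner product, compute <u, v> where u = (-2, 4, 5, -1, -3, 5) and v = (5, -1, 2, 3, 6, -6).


Computing the standard inner product <u, v> = sum u_i * v_i
= -2*5 + 4*-1 + 5*2 + -1*3 + -3*6 + 5*-6
= -10 + -4 + 10 + -3 + -18 + -30
= -55

-55


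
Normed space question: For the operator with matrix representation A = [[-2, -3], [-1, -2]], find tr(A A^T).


trace(A * A^T) = sum of squares of all entries
= (-2)^2 + (-3)^2 + (-1)^2 + (-2)^2
= 4 + 9 + 1 + 4
= 18

18


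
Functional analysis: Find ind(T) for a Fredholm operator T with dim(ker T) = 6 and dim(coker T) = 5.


The Fredholm index is defined as ind(T) = dim(ker T) - dim(coker T)
= 6 - 5
= 1

1


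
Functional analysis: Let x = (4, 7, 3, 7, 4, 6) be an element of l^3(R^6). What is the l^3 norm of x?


The l^3 norm = (sum |x_i|^3)^(1/3)
Sum of 3th powers = 64 + 343 + 27 + 343 + 64 + 216 = 1057
||x||_3 = (1057)^(1/3) = 10.1865

10.1865


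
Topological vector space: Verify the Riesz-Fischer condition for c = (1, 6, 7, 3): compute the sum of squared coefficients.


sum |c_n|^2 = 1^2 + 6^2 + 7^2 + 3^2
= 1 + 36 + 49 + 9
= 95

95


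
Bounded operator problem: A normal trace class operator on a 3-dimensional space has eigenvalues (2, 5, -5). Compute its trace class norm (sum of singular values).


For a normal operator, singular values equal |eigenvalues|.
Trace norm = sum |lambda_i| = 2 + 5 + 5
= 12

12


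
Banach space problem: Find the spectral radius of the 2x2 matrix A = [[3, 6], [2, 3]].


For a 2x2 matrix, eigenvalues satisfy lambda^2 - (trace)*lambda + det = 0
trace = 3 + 3 = 6
det = 3*3 - 6*2 = -3
discriminant = 6^2 - 4*(-3) = 48
spectral radius = max |eigenvalue| = 6.4641

6.4641


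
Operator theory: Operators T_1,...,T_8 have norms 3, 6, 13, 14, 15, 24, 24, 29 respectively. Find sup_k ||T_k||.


By the Uniform Boundedness Principle, the supremum of norms is finite.
sup_k ||T_k|| = max(3, 6, 13, 14, 15, 24, 24, 29) = 29

29


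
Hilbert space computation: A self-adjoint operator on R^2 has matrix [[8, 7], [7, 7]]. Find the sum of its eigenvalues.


For a self-adjoint (symmetric) matrix, the eigenvalues are real.
The sum of eigenvalues equals the trace of the matrix.
trace = 8 + 7 = 15

15


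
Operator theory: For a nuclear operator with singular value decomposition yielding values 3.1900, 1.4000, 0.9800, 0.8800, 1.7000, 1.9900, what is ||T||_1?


The nuclear norm is the sum of all singular values.
||T||_1 = 3.1900 + 1.4000 + 0.9800 + 0.8800 + 1.7000 + 1.9900
= 10.1400

10.1400


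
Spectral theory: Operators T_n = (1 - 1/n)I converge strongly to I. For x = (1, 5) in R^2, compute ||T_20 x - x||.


T_20 x - x = (1 - 1/20)x - x = -x/20
||x|| = sqrt(26) = 5.0990
||T_20 x - x|| = ||x||/20 = 5.0990/20 = 0.2550

0.2550


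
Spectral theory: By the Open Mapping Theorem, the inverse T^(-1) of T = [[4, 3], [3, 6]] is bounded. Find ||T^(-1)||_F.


det(T) = 4*6 - 3*3 = 15
T^(-1) = (1/15) * [[6, -3], [-3, 4]] = [[0.4000, -0.2000], [-0.2000, 0.2667]]
||T^(-1)||_F^2 = 0.4000^2 + (-0.2000)^2 + (-0.2000)^2 + 0.2667^2 = 0.3111
||T^(-1)||_F = sqrt(0.3111) = 0.5578

0.5578


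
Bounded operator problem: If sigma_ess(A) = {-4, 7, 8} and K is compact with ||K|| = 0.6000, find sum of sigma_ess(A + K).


By Weyl's theorem, the essential spectrum is invariant under compact perturbations.
sigma_ess(A + K) = sigma_ess(A) = {-4, 7, 8}
Sum = -4 + 7 + 8 = 11

11


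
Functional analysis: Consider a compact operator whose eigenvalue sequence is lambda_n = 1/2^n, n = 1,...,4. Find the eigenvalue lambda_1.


The eigenvalue formula gives lambda_1 = 1/2^1
= 1/2
= 0.5000

0.5000


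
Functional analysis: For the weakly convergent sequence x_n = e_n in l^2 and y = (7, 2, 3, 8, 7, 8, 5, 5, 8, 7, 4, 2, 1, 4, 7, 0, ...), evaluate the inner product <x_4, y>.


x_4 = e_4 is the standard basis vector with 1 in position 4.
<x_4, y> = y_4 = 8
As n -> infinity, <x_n, y> -> 0, confirming weak convergence of (x_n) to 0.

8


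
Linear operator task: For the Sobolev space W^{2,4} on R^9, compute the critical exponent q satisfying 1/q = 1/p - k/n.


Using the Sobolev embedding formula: 1/q = 1/p - k/n
1/q = 1/4 - 2/9 = 1/36
q = 1/(1/36) = 36

36.0000


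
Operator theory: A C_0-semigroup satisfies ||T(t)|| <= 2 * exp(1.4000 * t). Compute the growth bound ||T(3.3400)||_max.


||T(3.3400)|| <= 2 * exp(1.4000 * 3.3400)
= 2 * exp(4.6760)
= 2 * 107.3399
= 214.6797

214.6797


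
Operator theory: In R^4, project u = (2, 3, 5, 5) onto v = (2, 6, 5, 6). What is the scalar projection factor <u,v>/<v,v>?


Computing <u,v> = 2*2 + 3*6 + 5*5 + 5*6 = 77
Computing <v,v> = 2^2 + 6^2 + 5^2 + 6^2 = 101
Projection coefficient = 77/101 = 0.7624

0.7624


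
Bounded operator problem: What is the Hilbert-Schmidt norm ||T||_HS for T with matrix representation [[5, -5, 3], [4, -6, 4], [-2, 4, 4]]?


The Hilbert-Schmidt norm is sqrt(sum of squares of all entries).
Sum of squares = 5^2 + (-5)^2 + 3^2 + 4^2 + (-6)^2 + 4^2 + (-2)^2 + 4^2 + 4^2
= 25 + 25 + 9 + 16 + 36 + 16 + 4 + 16 + 16 = 163
||T||_HS = sqrt(163) = 12.7671

12.7671


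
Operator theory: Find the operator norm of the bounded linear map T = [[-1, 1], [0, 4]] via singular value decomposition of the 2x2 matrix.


A^T A = [[1, -1], [-1, 17]]
trace(A^T A) = 18, det(A^T A) = 16
discriminant = 18^2 - 4*16 = 260
Largest eigenvalue of A^T A = (trace + sqrt(disc))/2 = 17.0623
||T|| = sqrt(17.0623) = 4.1306

4.1306


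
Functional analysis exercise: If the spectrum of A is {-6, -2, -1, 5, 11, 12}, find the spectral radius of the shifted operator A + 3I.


Spectrum of A + 3I = {-3, 1, 2, 8, 14, 15}
Spectral radius = max |lambda| over the shifted spectrum
= max(3, 1, 2, 8, 14, 15) = 15

15


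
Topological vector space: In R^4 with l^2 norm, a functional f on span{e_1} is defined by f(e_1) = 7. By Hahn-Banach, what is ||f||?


The norm of f is given by ||f|| = sup_{||x||=1} |f(x)|.
On span{e_1}, ||e_1|| = 1, so ||f|| = |f(e_1)| / ||e_1||
= |7| / 1 = 7.0000

7.0000


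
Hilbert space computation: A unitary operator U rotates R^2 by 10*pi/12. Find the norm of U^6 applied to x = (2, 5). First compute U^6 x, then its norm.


U is a rotation by theta = 10*pi/12
U^6 = rotation by 6*theta = 60*pi/12 = 12*pi/12 (mod 2*pi)
cos(12*pi/12) = -1.0000, sin(12*pi/12) = 0.0000
U^6 x = (-1.0000 * 2 - 0.0000 * 5, 0.0000 * 2 + -1.0000 * 5)
= (-2.0000, -5.0000)
||U^6 x|| = sqrt((-2.0000)^2 + (-5.0000)^2) = sqrt(29.0000) = 5.3852

5.3852


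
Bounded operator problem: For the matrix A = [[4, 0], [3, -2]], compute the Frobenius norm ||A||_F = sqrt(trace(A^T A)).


||A||_F^2 = sum a_ij^2
= 4^2 + 0^2 + 3^2 + (-2)^2
= 16 + 0 + 9 + 4 = 29
||A||_F = sqrt(29) = 5.3852

5.3852


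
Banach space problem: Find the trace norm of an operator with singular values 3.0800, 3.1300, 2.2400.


The nuclear norm is the sum of all singular values.
||T||_1 = 3.0800 + 3.1300 + 2.2400
= 8.4500

8.4500


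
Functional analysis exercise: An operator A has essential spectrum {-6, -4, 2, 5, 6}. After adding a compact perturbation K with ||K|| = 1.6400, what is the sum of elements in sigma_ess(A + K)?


By Weyl's theorem, the essential spectrum is invariant under compact perturbations.
sigma_ess(A + K) = sigma_ess(A) = {-6, -4, 2, 5, 6}
Sum = -6 + -4 + 2 + 5 + 6 = 3

3


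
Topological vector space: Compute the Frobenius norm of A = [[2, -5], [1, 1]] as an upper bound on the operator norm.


||A||_F^2 = sum a_ij^2
= 2^2 + (-5)^2 + 1^2 + 1^2
= 4 + 25 + 1 + 1 = 31
||A||_F = sqrt(31) = 5.5678

5.5678


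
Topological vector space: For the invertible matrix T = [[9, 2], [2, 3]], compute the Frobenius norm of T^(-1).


det(T) = 9*3 - 2*2 = 23
T^(-1) = (1/23) * [[3, -2], [-2, 9]] = [[0.1304, -0.0870], [-0.0870, 0.3913]]
||T^(-1)||_F^2 = 0.1304^2 + (-0.0870)^2 + (-0.0870)^2 + 0.3913^2 = 0.1853
||T^(-1)||_F = sqrt(0.1853) = 0.4304

0.4304


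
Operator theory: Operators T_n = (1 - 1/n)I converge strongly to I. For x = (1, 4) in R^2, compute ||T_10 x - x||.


T_10 x - x = (1 - 1/10)x - x = -x/10
||x|| = sqrt(17) = 4.1231
||T_10 x - x|| = ||x||/10 = 4.1231/10 = 0.4123

0.4123


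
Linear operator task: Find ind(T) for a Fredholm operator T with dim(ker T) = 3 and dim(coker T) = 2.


The Fredholm index is defined as ind(T) = dim(ker T) - dim(coker T)
= 3 - 2
= 1

1


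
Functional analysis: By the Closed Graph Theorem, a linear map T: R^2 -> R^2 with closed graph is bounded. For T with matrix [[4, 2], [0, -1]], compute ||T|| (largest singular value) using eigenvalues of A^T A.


A^T A = [[16, 8], [8, 5]]
trace(A^T A) = 21, det(A^T A) = 16
discriminant = 21^2 - 4*16 = 377
Largest eigenvalue of A^T A = (trace + sqrt(disc))/2 = 20.2082
||T|| = sqrt(20.2082) = 4.4954

4.4954


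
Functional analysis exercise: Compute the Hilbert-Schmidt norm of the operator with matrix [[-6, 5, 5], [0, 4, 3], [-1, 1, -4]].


The Hilbert-Schmidt norm is sqrt(sum of squares of all entries).
Sum of squares = (-6)^2 + 5^2 + 5^2 + 0^2 + 4^2 + 3^2 + (-1)^2 + 1^2 + (-4)^2
= 36 + 25 + 25 + 0 + 16 + 9 + 1 + 1 + 16 = 129
||T||_HS = sqrt(129) = 11.3578

11.3578


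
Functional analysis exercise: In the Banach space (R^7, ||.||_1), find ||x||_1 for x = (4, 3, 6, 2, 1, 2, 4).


The l^1 norm equals the sum of absolute values of all components.
||x||_1 = 4 + 3 + 6 + 2 + 1 + 2 + 4
= 22

22.0000


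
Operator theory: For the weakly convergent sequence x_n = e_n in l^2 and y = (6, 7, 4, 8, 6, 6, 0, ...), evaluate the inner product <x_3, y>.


x_3 = e_3 is the standard basis vector with 1 in position 3.
<x_3, y> = y_3 = 4
As n -> infinity, <x_n, y> -> 0, confirming weak convergence of (x_n) to 0.

4


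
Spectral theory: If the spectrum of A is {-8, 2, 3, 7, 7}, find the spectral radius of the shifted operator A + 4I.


Spectrum of A + 4I = {-4, 6, 7, 11, 11}
Spectral radius = max |lambda| over the shifted spectrum
= max(4, 6, 7, 11, 11) = 11

11


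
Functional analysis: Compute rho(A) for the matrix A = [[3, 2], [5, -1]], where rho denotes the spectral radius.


For a 2x2 matrix, eigenvalues satisfy lambda^2 - (trace)*lambda + det = 0
trace = 3 + -1 = 2
det = 3*-1 - 2*5 = -13
discriminant = 2^2 - 4*(-13) = 56
spectral radius = max |eigenvalue| = 4.7417

4.7417


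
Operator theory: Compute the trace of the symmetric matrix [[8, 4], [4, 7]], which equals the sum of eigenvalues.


For a self-adjoint (symmetric) matrix, the eigenvalues are real.
The sum of eigenvalues equals the trace of the matrix.
trace = 8 + 7 = 15

15


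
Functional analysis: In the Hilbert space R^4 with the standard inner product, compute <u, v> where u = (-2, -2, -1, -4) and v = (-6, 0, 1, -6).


Computing the standard inner product <u, v> = sum u_i * v_i
= -2*-6 + -2*0 + -1*1 + -4*-6
= 12 + 0 + -1 + 24
= 35

35


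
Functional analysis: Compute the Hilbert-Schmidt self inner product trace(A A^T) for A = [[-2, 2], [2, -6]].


trace(A * A^T) = sum of squares of all entries
= (-2)^2 + 2^2 + 2^2 + (-6)^2
= 4 + 4 + 4 + 36
= 48

48


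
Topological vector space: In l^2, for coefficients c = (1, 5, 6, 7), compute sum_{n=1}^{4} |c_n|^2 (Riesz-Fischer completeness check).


sum |c_n|^2 = 1^2 + 5^2 + 6^2 + 7^2
= 1 + 25 + 36 + 49
= 111

111


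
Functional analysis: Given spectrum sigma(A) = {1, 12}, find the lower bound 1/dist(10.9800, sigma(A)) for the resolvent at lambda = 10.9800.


dist(10.9800, {1, 12}) = min(|10.9800 - 1|, |10.9800 - 12|)
= min(9.9800, 1.0200) = 1.0200
Resolvent bound = 1/1.0200 = 0.9804

0.9804


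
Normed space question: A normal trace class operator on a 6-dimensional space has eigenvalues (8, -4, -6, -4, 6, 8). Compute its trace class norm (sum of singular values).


For a normal operator, singular values equal |eigenvalues|.
Trace norm = sum |lambda_i| = 8 + 4 + 6 + 4 + 6 + 8
= 36

36


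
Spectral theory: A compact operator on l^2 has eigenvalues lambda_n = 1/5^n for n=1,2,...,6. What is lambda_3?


The eigenvalue formula gives lambda_3 = 1/5^3
= 1/125
= 0.0080

0.0080


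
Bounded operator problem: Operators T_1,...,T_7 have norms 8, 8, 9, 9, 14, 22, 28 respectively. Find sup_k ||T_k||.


By the Uniform Boundedness Principle, the supremum of norms is finite.
sup_k ||T_k|| = max(8, 8, 9, 9, 14, 22, 28) = 28

28


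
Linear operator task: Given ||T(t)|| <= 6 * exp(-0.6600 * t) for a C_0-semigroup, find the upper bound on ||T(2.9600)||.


||T(2.9600)|| <= 6 * exp(-0.6600 * 2.9600)
= 6 * exp(-1.9536)
= 6 * 0.1418
= 0.8506

0.8506


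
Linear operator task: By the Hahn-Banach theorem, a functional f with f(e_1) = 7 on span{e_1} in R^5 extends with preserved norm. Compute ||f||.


The norm of f is given by ||f|| = sup_{||x||=1} |f(x)|.
On span{e_1}, ||e_1|| = 1, so ||f|| = |f(e_1)| / ||e_1||
= |7| / 1 = 7.0000

7.0000


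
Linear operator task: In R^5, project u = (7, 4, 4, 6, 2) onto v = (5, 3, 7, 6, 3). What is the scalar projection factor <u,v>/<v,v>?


Computing <u,v> = 7*5 + 4*3 + 4*7 + 6*6 + 2*3 = 117
Computing <v,v> = 5^2 + 3^2 + 7^2 + 6^2 + 3^2 = 128
Projection coefficient = 117/128 = 0.9141

0.9141


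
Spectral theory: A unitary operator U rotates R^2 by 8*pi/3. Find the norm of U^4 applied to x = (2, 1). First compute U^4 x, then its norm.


U is a rotation by theta = 8*pi/3
U^4 = rotation by 4*theta = 32*pi/3 = 2*pi/3 (mod 2*pi)
cos(2*pi/3) = -0.5000, sin(2*pi/3) = 0.8660
U^4 x = (-0.5000 * 2 - 0.8660 * 1, 0.8660 * 2 + -0.5000 * 1)
= (-1.8660, 1.2321)
||U^4 x|| = sqrt((-1.8660)^2 + 1.2321^2) = sqrt(5.0000) = 2.2361

2.2361


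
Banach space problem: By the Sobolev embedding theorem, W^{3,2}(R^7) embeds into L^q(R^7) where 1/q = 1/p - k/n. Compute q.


Using the Sobolev embedding formula: 1/q = 1/p - k/n
1/q = 1/2 - 3/7 = 1/14
q = 1/(1/14) = 14

14.0000


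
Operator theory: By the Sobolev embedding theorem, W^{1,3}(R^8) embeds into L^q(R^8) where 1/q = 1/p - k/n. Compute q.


Using the Sobolev embedding formula: 1/q = 1/p - k/n
1/q = 1/3 - 1/8 = 5/24
q = 1/(5/24) = 24/5 = 4.8000

4.8000


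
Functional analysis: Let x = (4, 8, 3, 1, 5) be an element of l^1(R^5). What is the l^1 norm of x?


The l^1 norm equals the sum of absolute values of all components.
||x||_1 = 4 + 8 + 3 + 1 + 5
= 21

21.0000


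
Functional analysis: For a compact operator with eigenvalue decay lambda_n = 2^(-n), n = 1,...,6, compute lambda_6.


The eigenvalue formula gives lambda_6 = 1/2^6
= 1/64
= 0.0156

0.0156


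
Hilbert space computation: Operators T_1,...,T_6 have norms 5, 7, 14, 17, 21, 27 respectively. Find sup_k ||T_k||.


By the Uniform Boundedness Principle, the supremum of norms is finite.
sup_k ||T_k|| = max(5, 7, 14, 17, 21, 27) = 27

27


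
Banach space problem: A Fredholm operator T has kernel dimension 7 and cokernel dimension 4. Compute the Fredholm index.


The Fredholm index is defined as ind(T) = dim(ker T) - dim(coker T)
= 7 - 4
= 3

3


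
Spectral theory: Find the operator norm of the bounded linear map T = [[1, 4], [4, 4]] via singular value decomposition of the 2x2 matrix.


A^T A = [[17, 20], [20, 32]]
trace(A^T A) = 49, det(A^T A) = 144
discriminant = 49^2 - 4*144 = 1825
Largest eigenvalue of A^T A = (trace + sqrt(disc))/2 = 45.8600
||T|| = sqrt(45.8600) = 6.7720

6.7720


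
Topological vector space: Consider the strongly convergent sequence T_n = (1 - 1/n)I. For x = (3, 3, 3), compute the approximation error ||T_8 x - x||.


T_8 x - x = (1 - 1/8)x - x = -x/8
||x|| = sqrt(27) = 5.1962
||T_8 x - x|| = ||x||/8 = 5.1962/8 = 0.6495

0.6495


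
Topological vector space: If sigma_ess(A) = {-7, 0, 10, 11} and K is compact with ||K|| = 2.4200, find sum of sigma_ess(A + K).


By Weyl's theorem, the essential spectrum is invariant under compact perturbations.
sigma_ess(A + K) = sigma_ess(A) = {-7, 0, 10, 11}
Sum = -7 + 0 + 10 + 11 = 14

14


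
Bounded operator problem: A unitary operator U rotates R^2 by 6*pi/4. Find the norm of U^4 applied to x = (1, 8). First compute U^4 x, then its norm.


U is a rotation by theta = 6*pi/4
U^4 = rotation by 4*theta = 24*pi/4 = 0*pi/4 (mod 2*pi)
cos(0*pi/4) = 1.0000, sin(0*pi/4) = 0.0000
U^4 x = (1.0000 * 1 - 0.0000 * 8, 0.0000 * 1 + 1.0000 * 8)
= (1.0000, 8.0000)
||U^4 x|| = sqrt(1.0000^2 + 8.0000^2) = sqrt(65.0000) = 8.0623

8.0623


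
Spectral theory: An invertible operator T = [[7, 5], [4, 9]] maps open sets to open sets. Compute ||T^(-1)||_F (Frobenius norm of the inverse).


det(T) = 7*9 - 5*4 = 43
T^(-1) = (1/43) * [[9, -5], [-4, 7]] = [[0.2093, -0.1163], [-0.0930, 0.1628]]
||T^(-1)||_F^2 = 0.2093^2 + (-0.1163)^2 + (-0.0930)^2 + 0.1628^2 = 0.0925
||T^(-1)||_F = sqrt(0.0925) = 0.3041

0.3041


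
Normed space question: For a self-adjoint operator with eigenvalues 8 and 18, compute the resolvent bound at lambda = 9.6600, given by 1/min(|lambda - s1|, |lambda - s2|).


dist(9.6600, {8, 18}) = min(|9.6600 - 8|, |9.6600 - 18|)
= min(1.6600, 8.3400) = 1.6600
Resolvent bound = 1/1.6600 = 0.6024

0.6024


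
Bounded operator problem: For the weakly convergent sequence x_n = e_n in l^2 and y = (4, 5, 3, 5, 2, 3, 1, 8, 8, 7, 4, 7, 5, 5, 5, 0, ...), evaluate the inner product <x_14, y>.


x_14 = e_14 is the standard basis vector with 1 in position 14.
<x_14, y> = y_14 = 5
As n -> infinity, <x_n, y> -> 0, confirming weak convergence of (x_n) to 0.

5


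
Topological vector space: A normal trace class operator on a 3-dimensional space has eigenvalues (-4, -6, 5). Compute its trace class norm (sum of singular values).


For a normal operator, singular values equal |eigenvalues|.
Trace norm = sum |lambda_i| = 4 + 6 + 5
= 15

15


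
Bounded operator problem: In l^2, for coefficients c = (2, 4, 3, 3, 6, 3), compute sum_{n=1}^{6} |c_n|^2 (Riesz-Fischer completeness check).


sum |c_n|^2 = 2^2 + 4^2 + 3^2 + 3^2 + 6^2 + 3^2
= 4 + 16 + 9 + 9 + 36 + 9
= 83

83


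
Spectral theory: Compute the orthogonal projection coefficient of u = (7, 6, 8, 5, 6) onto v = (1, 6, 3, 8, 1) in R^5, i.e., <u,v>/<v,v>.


Computing <u,v> = 7*1 + 6*6 + 8*3 + 5*8 + 6*1 = 113
Computing <v,v> = 1^2 + 6^2 + 3^2 + 8^2 + 1^2 = 111
Projection coefficient = 113/111 = 1.0180

1.0180


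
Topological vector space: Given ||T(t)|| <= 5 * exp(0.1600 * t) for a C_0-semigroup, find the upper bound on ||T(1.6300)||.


||T(1.6300)|| <= 5 * exp(0.1600 * 1.6300)
= 5 * exp(0.2608)
= 5 * 1.2980
= 6.4898

6.4898


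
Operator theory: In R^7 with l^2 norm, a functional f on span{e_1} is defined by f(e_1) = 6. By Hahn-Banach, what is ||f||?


The norm of f is given by ||f|| = sup_{||x||=1} |f(x)|.
On span{e_1}, ||e_1|| = 1, so ||f|| = |f(e_1)| / ||e_1||
= |6| / 1 = 6.0000

6.0000


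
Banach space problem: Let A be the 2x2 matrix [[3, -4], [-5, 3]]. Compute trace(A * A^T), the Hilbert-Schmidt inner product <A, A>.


trace(A * A^T) = sum of squares of all entries
= 3^2 + (-4)^2 + (-5)^2 + 3^2
= 9 + 16 + 25 + 9
= 59

59


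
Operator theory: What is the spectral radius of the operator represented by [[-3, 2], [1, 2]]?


For a 2x2 matrix, eigenvalues satisfy lambda^2 - (trace)*lambda + det = 0
trace = -3 + 2 = -1
det = -3*2 - 2*1 = -8
discriminant = (-1)^2 - 4*(-8) = 33
spectral radius = max |eigenvalue| = 3.3723

3.3723


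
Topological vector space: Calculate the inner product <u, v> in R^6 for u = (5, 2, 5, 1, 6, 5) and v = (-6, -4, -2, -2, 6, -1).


Computing the standard inner product <u, v> = sum u_i * v_i
= 5*-6 + 2*-4 + 5*-2 + 1*-2 + 6*6 + 5*-1
= -30 + -8 + -10 + -2 + 36 + -5
= -19

-19


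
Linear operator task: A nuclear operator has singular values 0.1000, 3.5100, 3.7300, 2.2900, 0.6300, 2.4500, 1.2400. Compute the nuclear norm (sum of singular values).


The nuclear norm is the sum of all singular values.
||T||_1 = 0.1000 + 3.5100 + 3.7300 + 2.2900 + 0.6300 + 2.4500 + 1.2400
= 13.9500

13.9500


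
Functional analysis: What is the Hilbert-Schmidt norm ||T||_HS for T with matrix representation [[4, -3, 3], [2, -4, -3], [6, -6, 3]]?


The Hilbert-Schmidt norm is sqrt(sum of squares of all entries).
Sum of squares = 4^2 + (-3)^2 + 3^2 + 2^2 + (-4)^2 + (-3)^2 + 6^2 + (-6)^2 + 3^2
= 16 + 9 + 9 + 4 + 16 + 9 + 36 + 36 + 9 = 144
||T||_HS = sqrt(144) = 12.0000

12.0000
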